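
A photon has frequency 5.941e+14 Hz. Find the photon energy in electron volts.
2.4570 eV

Using E = hf:

E = hf = (6.626×10⁻³⁴ J·s)(5.941e+14 Hz)
E = 2.4570 eV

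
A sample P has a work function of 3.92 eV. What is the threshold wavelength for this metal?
316.29 nm

The threshold wavelength is when the photon energy equals the work function:
hc/λ₀ = φ

Solving for λ₀:
λ₀ = hc/φ = (6.626×10⁻³⁴ J·s)(3×10⁸ m/s) / (3.92 eV × 1.602×10⁻¹⁹ J/eV)
λ₀ = 316.29 nm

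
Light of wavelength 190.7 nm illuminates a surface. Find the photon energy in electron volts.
6.5015 eV

Using E = hf = hc/λ:

E = hc/λ = (6.626×10⁻³⁴ J·s)(3×10⁸ m/s) / (190.7×10⁻⁹ m)
E = 6.5015 eV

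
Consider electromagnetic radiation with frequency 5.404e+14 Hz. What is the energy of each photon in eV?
2.2349 eV

Using E = hf:

E = hf = (6.626×10⁻³⁴ J·s)(5.404e+14 Hz)
E = 2.2349 eV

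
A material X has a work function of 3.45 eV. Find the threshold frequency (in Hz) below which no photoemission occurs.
8.3421e+14 Hz

The threshold frequency is when the photon energy equals the work function:
hf₀ = φ

Solving for f₀:
f₀ = φ/h = (3.45 eV × 1.602×10⁻¹⁹ J/eV) / (6.626×10⁻³⁴ J·s)
f₀ = 8.3421e+14 Hz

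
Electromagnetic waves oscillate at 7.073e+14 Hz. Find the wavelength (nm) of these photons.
423.85 nm

Using the wave equation: c = fλ

Solving for wavelength:
λ = c/f = (3×10⁸ m/s) / (7.073e+14 Hz)
λ = 423.85 nm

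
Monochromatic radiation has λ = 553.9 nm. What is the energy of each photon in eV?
2.2384 eV

Using E = hf = hc/λ:

E = hc/λ = (6.626×10⁻³⁴ J·s)(3×10⁸ m/s) / (553.9×10⁻⁹ m)
E = 2.2384 eV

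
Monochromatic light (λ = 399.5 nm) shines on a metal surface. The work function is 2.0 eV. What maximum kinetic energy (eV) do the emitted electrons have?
1.1035 eV

Using Einstein's photoelectric equation: KE_max = hf - φ = hc/λ - φ

First, calculate the photon energy:
E_photon = hc/λ = (6.626×10⁻³⁴ J·s)(3×10⁸ m/s) / (399.5×10⁻⁹ m)
E_photon = 3.1035 eV

Then, the maximum kinetic energy:
KE_max = E_photon - φ = 3.1035 eV - 2.0 eV = 1.1035 eV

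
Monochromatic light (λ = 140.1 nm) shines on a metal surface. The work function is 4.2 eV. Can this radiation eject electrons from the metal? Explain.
Yes

For photoemission, the photon energy must exceed the work function.

Photon energy: E = hc/λ = 8.8497 eV
Work function: φ = 4.2 eV

Since E_photon (8.8497 eV) > φ (4.2 eV), photoemission WILL occur.
The threshold wavelength is λ₀ = hc/φ = 295.2 nm.
Since 140.1 nm < 295.2 nm, the light has sufficient energy.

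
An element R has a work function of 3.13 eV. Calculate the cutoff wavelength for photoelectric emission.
396.12 nm

The threshold wavelength is when the photon energy equals the work function:
hc/λ₀ = φ

Solving for λ₀:
λ₀ = hc/φ = (6.626×10⁻³⁴ J·s)(3×10⁸ m/s) / (3.13 eV × 1.602×10⁻¹⁹ J/eV)
λ₀ = 396.12 nm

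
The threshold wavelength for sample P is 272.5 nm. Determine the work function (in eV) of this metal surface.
4.55 eV

At the threshold wavelength, photon energy equals work function:
φ = hc/λ₀

Calculating:
φ = (6.626×10⁻³⁴ J·s)(3×10⁸ m/s) / (272.5×10⁻⁹ m)
φ = 4.55 eV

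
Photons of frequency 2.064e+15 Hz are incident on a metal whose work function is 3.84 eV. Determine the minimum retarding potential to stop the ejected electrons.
4.6960 V

The stopping potential V_s satisfies: eV_s = KE_max

First, find KE_max using Einstein's equation:
E_photon = hf = (6.626×10⁻³⁴ J·s)(2.064e+15 Hz) = 8.5360 eV
KE_max = E_photon - φ = 8.5360 - 3.84 = 4.6960 eV

Since eV_s = KE_max:
V_s = KE_max/e = 4.6960 V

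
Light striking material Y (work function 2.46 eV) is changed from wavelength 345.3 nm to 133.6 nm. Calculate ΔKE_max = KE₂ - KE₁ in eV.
5.6896 eV

Using Einstein's equation: KE_max = hc/λ - φ

For λ₁ = 345.3 nm:
KE₁ = hc/λ₁ - φ = 3.5906 - 2.46 = 1.1306 eV

For λ₂ = 133.6 nm:
KE₂ = hc/λ₂ - φ = 9.2803 - 2.46 = 6.8203 eV

Change in KE:
ΔKE = KE₂ - KE₁ = 6.8203 - 1.1306 = 5.6896 eV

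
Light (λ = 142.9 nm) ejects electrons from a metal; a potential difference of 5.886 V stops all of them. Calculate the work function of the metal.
2.79 eV

The stopping potential gives the maximum kinetic energy: KE_max = eV_s = 5.886 eV

From Einstein's photoelectric equation: KE_max = hc/λ - φ
Rearranging: φ = hc/λ - KE_max

Calculate photon energy:
E_photon = hc/λ = (6.626×10⁻³⁴ J·s)(3×10⁸ m/s) / (142.9×10⁻⁹ m) = 8.6763 eV

Therefore:
φ = 8.6763 - 5.886 = 2.79 eV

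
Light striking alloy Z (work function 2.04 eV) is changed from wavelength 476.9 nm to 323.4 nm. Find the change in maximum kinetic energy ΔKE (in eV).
1.2340 eV

Using Einstein's equation: KE_max = hc/λ - φ

For λ₁ = 476.9 nm:
KE₁ = hc/λ₁ - φ = 2.5998 - 2.04 = 0.5598 eV

For λ₂ = 323.4 nm:
KE₂ = hc/λ₂ - φ = 3.8338 - 2.04 = 1.7938 eV

Change in KE:
ΔKE = KE₂ - KE₁ = 1.7938 - 0.5598 = 1.2340 eV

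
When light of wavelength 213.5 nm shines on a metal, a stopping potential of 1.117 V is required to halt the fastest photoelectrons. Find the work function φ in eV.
4.69 eV

The stopping potential gives the maximum kinetic energy: KE_max = eV_s = 1.117 eV

From Einstein's photoelectric equation: KE_max = hc/λ - φ
Rearranging: φ = hc/λ - KE_max

Calculate photon energy:
E_photon = hc/λ = (6.626×10⁻³⁴ J·s)(3×10⁸ m/s) / (213.5×10⁻⁹ m) = 5.8072 eV

Therefore:
φ = 5.8072 - 1.117 = 4.69 eV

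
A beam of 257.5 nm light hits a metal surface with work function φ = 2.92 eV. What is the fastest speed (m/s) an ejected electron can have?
8.1643e+05 m/s

First, find the maximum kinetic energy:
E_photon = hc/λ = 4.8149 eV
KE_max = E_photon - φ = 4.8149 - 2.92 = 1.8949 eV

Convert to Joules: KE_max = 1.8949 × 1.602×10⁻¹⁹ J = 3.0360e-19 J

Then use KE = ½mv² to find velocity:
v = √(2·KE/m) = √(2 × 3.0360e-19 J / 9.109e-31 kg)
v = 8.1643e+05 m/s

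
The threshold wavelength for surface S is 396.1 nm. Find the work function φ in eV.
3.13 eV

At the threshold wavelength, photon energy equals work function:
φ = hc/λ₀

Calculating:
φ = (6.626×10⁻³⁴ J·s)(3×10⁸ m/s) / (396.1×10⁻⁹ m)
φ = 3.13 eV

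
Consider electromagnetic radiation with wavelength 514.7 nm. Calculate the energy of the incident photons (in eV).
2.4089 eV

Using E = hf = hc/λ:

E = hc/λ = (6.626×10⁻³⁴ J·s)(3×10⁸ m/s) / (514.7×10⁻⁹ m)
E = 2.4089 eV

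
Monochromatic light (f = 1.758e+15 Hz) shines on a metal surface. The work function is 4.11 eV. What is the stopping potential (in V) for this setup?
3.1605 V

The stopping potential V_s satisfies: eV_s = KE_max

First, find KE_max using Einstein's equation:
E_photon = hf = (6.626×10⁻³⁴ J·s)(1.758e+15 Hz) = 7.2705 eV
KE_max = E_photon - φ = 7.2705 - 4.11 = 3.1605 eV

Since eV_s = KE_max:
V_s = KE_max/e = 3.1605 V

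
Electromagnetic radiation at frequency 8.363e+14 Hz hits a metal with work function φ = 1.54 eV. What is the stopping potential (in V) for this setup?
1.9187 V

The stopping potential V_s satisfies: eV_s = KE_max

First, find KE_max using Einstein's equation:
E_photon = hf = (6.626×10⁻³⁴ J·s)(8.363e+14 Hz) = 3.4587 eV
KE_max = E_photon - φ = 3.4587 - 1.54 = 1.9187 eV

Since eV_s = KE_max:
V_s = KE_max/e = 1.9187 V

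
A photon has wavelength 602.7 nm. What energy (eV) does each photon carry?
2.0571 eV

Using E = hf = hc/λ:

E = hc/λ = (6.626×10⁻³⁴ J·s)(3×10⁸ m/s) / (602.7×10⁻⁹ m)
E = 2.0571 eV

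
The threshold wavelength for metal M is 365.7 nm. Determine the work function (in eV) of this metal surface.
3.39 eV

At the threshold wavelength, photon energy equals work function:
φ = hc/λ₀

Calculating:
φ = (6.626×10⁻³⁴ J·s)(3×10⁸ m/s) / (365.7×10⁻⁹ m)
φ = 3.39 eV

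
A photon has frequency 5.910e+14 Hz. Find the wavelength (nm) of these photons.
507.26 nm

Using the wave equation: c = fλ

Solving for wavelength:
λ = c/f = (3×10⁸ m/s) / (5.910e+14 Hz)
λ = 507.26 nm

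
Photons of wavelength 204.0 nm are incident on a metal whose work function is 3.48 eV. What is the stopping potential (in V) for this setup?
2.5977 V

The stopping potential V_s satisfies: eV_s = KE_max

First, find KE_max using Einstein's equation:
E_photon = hc/λ = 6.0777 eV
KE_max = E_photon - φ = 6.0777 - 3.48 = 2.5977 eV

Since eV_s = KE_max:
V_s = KE_max/e = 2.5977 V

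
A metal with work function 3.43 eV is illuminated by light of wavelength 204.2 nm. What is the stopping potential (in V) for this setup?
2.6417 V

The stopping potential V_s satisfies: eV_s = KE_max

First, find KE_max using Einstein's equation:
E_photon = hc/λ = 6.0717 eV
KE_max = E_photon - φ = 6.0717 - 3.43 = 2.6417 eV

Since eV_s = KE_max:
V_s = KE_max/e = 2.6417 V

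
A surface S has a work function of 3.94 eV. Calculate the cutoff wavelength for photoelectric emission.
314.68 nm

The threshold wavelength is when the photon energy equals the work function:
hc/λ₀ = φ

Solving for λ₀:
λ₀ = hc/φ = (6.626×10⁻³⁴ J·s)(3×10⁸ m/s) / (3.94 eV × 1.602×10⁻¹⁹ J/eV)
λ₀ = 314.68 nm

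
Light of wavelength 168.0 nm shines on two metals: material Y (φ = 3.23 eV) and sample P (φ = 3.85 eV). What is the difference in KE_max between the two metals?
0.6200 eV

Using KE_max = hc/λ - φ for each metal:

Photon energy: E = hc/λ = 7.3800 eV

For material Y (φ₁ = 3.23 eV):
KE₁ = E - φ₁ = 7.3800 - 3.23 = 4.1500 eV

For sample P (φ₂ = 3.85 eV):
KE₂ = E - φ₂ = 7.3800 - 3.85 = 3.5300 eV

Difference:
ΔKE = KE₁ - KE₂ = 4.1500 - 3.5300 = 0.6200 eV

Note: The difference equals the difference in work functions: 3.85 - 3.23 = 0.62 eV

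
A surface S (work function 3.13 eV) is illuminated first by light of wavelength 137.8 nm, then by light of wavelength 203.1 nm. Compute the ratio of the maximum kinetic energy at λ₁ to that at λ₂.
1.9725

Using Einstein's equation: KE_max = hc/λ - φ

For λ₁ = 137.8 nm:
E₁ = hc/λ₁ = 8.9974 eV
KE₁ = E₁ - φ = 8.9974 - 3.13 = 5.8674 eV

For λ₂ = 203.1 nm:
E₂ = hc/λ₂ = 6.1046 eV
KE₂ = E₂ - φ = 6.1046 - 3.13 = 2.9746 eV

Ratio: KE₁/KE₂ = 5.8674/2.9746 = 1.9725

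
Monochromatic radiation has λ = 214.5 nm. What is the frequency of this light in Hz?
1.3976e+15 Hz

Using the wave equation: c = fλ

Solving for frequency:
f = c/λ = (3×10⁸ m/s) / (214.5×10⁻⁹ m)
f = 1.3976e+15 Hz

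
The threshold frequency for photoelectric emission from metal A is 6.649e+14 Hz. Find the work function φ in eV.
2.75 eV

At the threshold frequency, photon energy equals work function:
φ = hf₀

Calculating:
φ = (6.626×10⁻³⁴ J·s)(6.649e+14 Hz)
φ = 2.75 eV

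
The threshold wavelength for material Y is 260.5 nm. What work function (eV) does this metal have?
4.76 eV

At the threshold wavelength, photon energy equals work function:
φ = hc/λ₀

Calculating:
φ = (6.626×10⁻³⁴ J·s)(3×10⁸ m/s) / (260.5×10⁻⁹ m)
φ = 4.76 eV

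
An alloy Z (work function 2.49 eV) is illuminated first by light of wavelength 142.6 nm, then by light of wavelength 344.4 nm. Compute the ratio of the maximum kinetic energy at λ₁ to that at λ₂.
5.5897

Using Einstein's equation: KE_max = hc/λ - φ

For λ₁ = 142.6 nm:
E₁ = hc/λ₁ = 8.6945 eV
KE₁ = E₁ - φ = 8.6945 - 2.49 = 6.2045 eV

For λ₂ = 344.4 nm:
E₂ = hc/λ₂ = 3.6000 eV
KE₂ = E₂ - φ = 3.6000 - 2.49 = 1.1100 eV

Ratio: KE₁/KE₂ = 6.2045/1.1100 = 5.5897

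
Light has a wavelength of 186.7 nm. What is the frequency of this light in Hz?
1.6057e+15 Hz

Using the wave equation: c = fλ

Solving for frequency:
f = c/λ = (3×10⁸ m/s) / (186.7×10⁻⁹ m)
f = 1.6057e+15 Hz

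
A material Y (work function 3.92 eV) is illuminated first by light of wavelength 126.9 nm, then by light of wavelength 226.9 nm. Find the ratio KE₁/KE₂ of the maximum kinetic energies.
3.7884

Using Einstein's equation: KE_max = hc/λ - φ

For λ₁ = 126.9 nm:
E₁ = hc/λ₁ = 9.7702 eV
KE₁ = E₁ - φ = 9.7702 - 3.92 = 5.8502 eV

For λ₂ = 226.9 nm:
E₂ = hc/λ₂ = 5.4643 eV
KE₂ = E₂ - φ = 5.4643 - 3.92 = 1.5443 eV

Ratio: KE₁/KE₂ = 5.8502/1.5443 = 3.7884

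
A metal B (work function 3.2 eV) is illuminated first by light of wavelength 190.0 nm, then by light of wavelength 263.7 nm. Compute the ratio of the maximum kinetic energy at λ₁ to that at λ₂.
2.2145

Using Einstein's equation: KE_max = hc/λ - φ

For λ₁ = 190.0 nm:
E₁ = hc/λ₁ = 6.5255 eV
KE₁ = E₁ - φ = 6.5255 - 3.2 = 3.3255 eV

For λ₂ = 263.7 nm:
E₂ = hc/λ₂ = 4.7017 eV
KE₂ = E₂ - φ = 4.7017 - 3.2 = 1.5017 eV

Ratio: KE₁/KE₂ = 3.3255/1.5017 = 2.2145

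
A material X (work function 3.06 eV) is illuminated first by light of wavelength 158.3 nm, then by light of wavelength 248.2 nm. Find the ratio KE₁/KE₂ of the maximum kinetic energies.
2.4658

Using Einstein's equation: KE_max = hc/λ - φ

For λ₁ = 158.3 nm:
E₁ = hc/λ₁ = 7.8322 eV
KE₁ = E₁ - φ = 7.8322 - 3.06 = 4.7722 eV

For λ₂ = 248.2 nm:
E₂ = hc/λ₂ = 4.9953 eV
KE₂ = E₂ - φ = 4.9953 - 3.06 = 1.9353 eV

Ratio: KE₁/KE₂ = 4.7722/1.9353 = 2.4658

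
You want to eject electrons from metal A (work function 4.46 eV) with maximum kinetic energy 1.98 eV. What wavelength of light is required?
192.52 nm

From Einstein's equation: KE_max = hc/λ - φ

Rearranging for λ:
hc/λ = KE_max + φ
λ = hc/(KE_max + φ)

Required photon energy:
E_photon = KE_max + φ = 1.98 + 4.46 = 6.44 eV

Required wavelength:
λ = hc/E_photon = (6.626×10⁻³⁴)(3×10⁸) / (6.44 × 1.602×10⁻¹⁹)
λ = 192.52 nm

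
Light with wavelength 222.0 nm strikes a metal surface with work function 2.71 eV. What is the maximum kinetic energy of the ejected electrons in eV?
2.8749 eV

Using Einstein's photoelectric equation: KE_max = hf - φ = hc/λ - φ

First, calculate the photon energy:
E_photon = hc/λ = (6.626×10⁻³⁴ J·s)(3×10⁸ m/s) / (222.0×10⁻⁹ m)
E_photon = 5.5849 eV

Then, the maximum kinetic energy:
KE_max = E_photon - φ = 5.5849 eV - 2.71 eV = 2.8749 eV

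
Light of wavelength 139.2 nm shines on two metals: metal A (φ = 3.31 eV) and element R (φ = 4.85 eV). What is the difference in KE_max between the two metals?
1.5400 eV

Using KE_max = hc/λ - φ for each metal:

Photon energy: E = hc/λ = 8.9069 eV

For metal A (φ₁ = 3.31 eV):
KE₁ = E - φ₁ = 8.9069 - 3.31 = 5.5969 eV

For element R (φ₂ = 4.85 eV):
KE₂ = E - φ₂ = 8.9069 - 4.85 = 4.0569 eV

Difference:
ΔKE = KE₁ - KE₂ = 5.5969 - 4.0569 = 1.5400 eV

Note: The difference equals the difference in work functions: 4.85 - 3.31 = 1.54 eV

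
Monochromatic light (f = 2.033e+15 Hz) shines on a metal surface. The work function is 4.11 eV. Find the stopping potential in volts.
4.2978 V

The stopping potential V_s satisfies: eV_s = KE_max

First, find KE_max using Einstein's equation:
E_photon = hf = (6.626×10⁻³⁴ J·s)(2.033e+15 Hz) = 8.4078 eV
KE_max = E_photon - φ = 8.4078 - 4.11 = 4.2978 eV

Since eV_s = KE_max:
V_s = KE_max/e = 4.2978 V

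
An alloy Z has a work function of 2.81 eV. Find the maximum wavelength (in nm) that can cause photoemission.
441.22 nm

The threshold wavelength is when the photon energy equals the work function:
hc/λ₀ = φ

Solving for λ₀:
λ₀ = hc/φ = (6.626×10⁻³⁴ J·s)(3×10⁸ m/s) / (2.81 eV × 1.602×10⁻¹⁹ J/eV)
λ₀ = 441.22 nm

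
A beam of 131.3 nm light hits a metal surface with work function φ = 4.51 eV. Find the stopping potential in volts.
4.9328 V

The stopping potential V_s satisfies: eV_s = KE_max

First, find KE_max using Einstein's equation:
E_photon = hc/λ = 9.4428 eV
KE_max = E_photon - φ = 9.4428 - 4.51 = 4.9328 eV

Since eV_s = KE_max:
V_s = KE_max/e = 4.9328 V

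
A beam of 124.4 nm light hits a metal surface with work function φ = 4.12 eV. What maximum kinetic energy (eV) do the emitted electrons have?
5.8466 eV

Using Einstein's photoelectric equation: KE_max = hf - φ = hc/λ - φ

First, calculate the photon energy:
E_photon = hc/λ = (6.626×10⁻³⁴ J·s)(3×10⁸ m/s) / (124.4×10⁻⁹ m)
E_photon = 9.9666 eV

Then, the maximum kinetic energy:
KE_max = E_photon - φ = 9.9666 eV - 4.12 eV = 5.8466 eV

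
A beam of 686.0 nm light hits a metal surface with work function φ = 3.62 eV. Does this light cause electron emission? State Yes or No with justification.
No

For photoemission, the photon energy must exceed the work function.

Photon energy: E = hc/λ = 1.8073 eV
Work function: φ = 3.62 eV

Since E_photon (1.8073 eV) < φ (3.62 eV), photoemission will NOT occur.
The threshold wavelength is λ₀ = hc/φ = 342.5 nm.
Since 686.0 nm > 342.5 nm, the photons lack sufficient energy.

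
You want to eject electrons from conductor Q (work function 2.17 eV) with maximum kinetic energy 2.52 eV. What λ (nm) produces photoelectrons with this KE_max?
264.36 nm

From Einstein's equation: KE_max = hc/λ - φ

Rearranging for λ:
hc/λ = KE_max + φ
λ = hc/(KE_max + φ)

Required photon energy:
E_photon = KE_max + φ = 2.52 + 2.17 = 4.69 eV

Required wavelength:
λ = hc/E_photon = (6.626×10⁻³⁴)(3×10⁸) / (4.69 × 1.602×10⁻¹⁹)
λ = 264.36 nm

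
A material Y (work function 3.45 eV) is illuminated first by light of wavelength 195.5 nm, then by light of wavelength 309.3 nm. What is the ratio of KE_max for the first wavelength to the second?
5.1776

Using Einstein's equation: KE_max = hc/λ - φ

For λ₁ = 195.5 nm:
E₁ = hc/λ₁ = 6.3419 eV
KE₁ = E₁ - φ = 6.3419 - 3.45 = 2.8919 eV

For λ₂ = 309.3 nm:
E₂ = hc/λ₂ = 4.0085 eV
KE₂ = E₂ - φ = 4.0085 - 3.45 = 0.5585 eV

Ratio: KE₁/KE₂ = 2.8919/0.5585 = 5.1776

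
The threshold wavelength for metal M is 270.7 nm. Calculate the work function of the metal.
4.58 eV

At the threshold wavelength, photon energy equals work function:
φ = hc/λ₀

Calculating:
φ = (6.626×10⁻³⁴ J·s)(3×10⁸ m/s) / (270.7×10⁻⁹ m)
φ = 4.58 eV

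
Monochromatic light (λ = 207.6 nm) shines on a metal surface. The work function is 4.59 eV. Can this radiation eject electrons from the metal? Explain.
Yes

For photoemission, the photon energy must exceed the work function.

Photon energy: E = hc/λ = 5.9723 eV
Work function: φ = 4.59 eV

Since E_photon (5.9723 eV) > φ (4.59 eV), photoemission WILL occur.
The threshold wavelength is λ₀ = hc/φ = 270.1 nm.
Since 207.6 nm < 270.1 nm, the light has sufficient energy.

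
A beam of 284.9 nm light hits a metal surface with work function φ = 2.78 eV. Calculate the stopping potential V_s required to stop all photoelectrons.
1.5718 V

The stopping potential V_s satisfies: eV_s = KE_max

First, find KE_max using Einstein's equation:
E_photon = hc/λ = 4.3518 eV
KE_max = E_photon - φ = 4.3518 - 2.78 = 1.5718 eV

Since eV_s = KE_max:
V_s = KE_max/e = 1.5718 V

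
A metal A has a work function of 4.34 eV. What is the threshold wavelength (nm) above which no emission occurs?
285.68 nm

The threshold wavelength is when the photon energy equals the work function:
hc/λ₀ = φ

Solving for λ₀:
λ₀ = hc/φ = (6.626×10⁻³⁴ J·s)(3×10⁸ m/s) / (4.34 eV × 1.602×10⁻¹⁹ J/eV)
λ₀ = 285.68 nm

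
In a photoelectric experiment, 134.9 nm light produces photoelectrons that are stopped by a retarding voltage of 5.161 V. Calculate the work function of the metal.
4.03 eV

The stopping potential gives the maximum kinetic energy: KE_max = eV_s = 5.161 eV

From Einstein's photoelectric equation: KE_max = hc/λ - φ
Rearranging: φ = hc/λ - KE_max

Calculate photon energy:
E_photon = hc/λ = (6.626×10⁻³⁴ J·s)(3×10⁸ m/s) / (134.9×10⁻⁹ m) = 9.1908 eV

Therefore:
φ = 9.1908 - 5.161 = 4.03 eV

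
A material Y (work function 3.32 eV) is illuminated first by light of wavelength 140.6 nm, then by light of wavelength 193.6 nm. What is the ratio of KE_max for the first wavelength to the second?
1.7827

Using Einstein's equation: KE_max = hc/λ - φ

For λ₁ = 140.6 nm:
E₁ = hc/λ₁ = 8.8182 eV
KE₁ = E₁ - φ = 8.8182 - 3.32 = 5.4982 eV

For λ₂ = 193.6 nm:
E₂ = hc/λ₂ = 6.4041 eV
KE₂ = E₂ - φ = 6.4041 - 3.32 = 3.0841 eV

Ratio: KE₁/KE₂ = 5.4982/3.0841 = 1.7827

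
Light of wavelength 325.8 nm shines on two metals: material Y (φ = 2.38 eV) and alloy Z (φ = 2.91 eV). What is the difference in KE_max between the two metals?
0.5300 eV

Using KE_max = hc/λ - φ for each metal:

Photon energy: E = hc/λ = 3.8055 eV

For material Y (φ₁ = 2.38 eV):
KE₁ = E - φ₁ = 3.8055 - 2.38 = 1.4255 eV

For alloy Z (φ₂ = 2.91 eV):
KE₂ = E - φ₂ = 3.8055 - 2.91 = 0.8955 eV

Difference:
ΔKE = KE₁ - KE₂ = 1.4255 - 0.8955 = 0.5300 eV

Note: The difference equals the difference in work functions: 2.91 - 2.38 = 0.53 eV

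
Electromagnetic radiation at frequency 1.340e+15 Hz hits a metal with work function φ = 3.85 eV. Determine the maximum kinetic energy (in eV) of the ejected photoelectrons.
1.6918 eV

Using Einstein's photoelectric equation: KE_max = hf - φ

First, calculate the photon energy:
E_photon = hf = (6.626×10⁻³⁴ J·s)(1.340e+15 Hz)
E_photon = 5.5418 eV

Then, the maximum kinetic energy:
KE_max = E_photon - φ = 5.5418 eV - 3.85 eV = 1.6918 eV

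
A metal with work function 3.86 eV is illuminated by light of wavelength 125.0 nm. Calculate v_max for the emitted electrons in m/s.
1.4599e+06 m/s

First, find the maximum kinetic energy:
E_photon = hc/λ = 9.9187 eV
KE_max = E_photon - φ = 9.9187 - 3.86 = 6.0587 eV

Convert to Joules: KE_max = 6.0587 × 1.602×10⁻¹⁹ J = 9.7072e-19 J

Then use KE = ½mv² to find velocity:
v = √(2·KE/m) = √(2 × 9.7072e-19 J / 9.109e-31 kg)
v = 1.4599e+06 m/s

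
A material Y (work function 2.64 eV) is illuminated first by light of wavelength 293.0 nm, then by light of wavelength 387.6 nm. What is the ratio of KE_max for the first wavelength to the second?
2.8483

Using Einstein's equation: KE_max = hc/λ - φ

For λ₁ = 293.0 nm:
E₁ = hc/λ₁ = 4.2315 eV
KE₁ = E₁ - φ = 4.2315 - 2.64 = 1.5915 eV

For λ₂ = 387.6 nm:
E₂ = hc/λ₂ = 3.1988 eV
KE₂ = E₂ - φ = 3.1988 - 2.64 = 0.5588 eV

Ratio: KE₁/KE₂ = 1.5915/0.5588 = 2.8483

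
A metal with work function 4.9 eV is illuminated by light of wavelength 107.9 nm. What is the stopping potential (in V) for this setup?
6.5907 V

The stopping potential V_s satisfies: eV_s = KE_max

First, find KE_max using Einstein's equation:
E_photon = hc/λ = 11.4907 eV
KE_max = E_photon - φ = 11.4907 - 4.9 = 6.5907 eV

Since eV_s = KE_max:
V_s = KE_max/e = 6.5907 V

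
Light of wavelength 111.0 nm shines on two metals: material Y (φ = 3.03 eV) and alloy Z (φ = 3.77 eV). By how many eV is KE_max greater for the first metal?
0.7400 eV

Using KE_max = hc/λ - φ for each metal:

Photon energy: E = hc/λ = 11.1697 eV

For material Y (φ₁ = 3.03 eV):
KE₁ = E - φ₁ = 11.1697 - 3.03 = 8.1397 eV

For alloy Z (φ₂ = 3.77 eV):
KE₂ = E - φ₂ = 11.1697 - 3.77 = 7.3997 eV

Difference:
ΔKE = KE₁ - KE₂ = 8.1397 - 7.3997 = 0.7400 eV

Note: The difference equals the difference in work functions: 3.77 - 3.03 = 0.74 eV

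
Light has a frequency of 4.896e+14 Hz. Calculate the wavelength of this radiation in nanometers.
612.32 nm

Using the wave equation: c = fλ

Solving for wavelength:
λ = c/f = (3×10⁸ m/s) / (4.896e+14 Hz)
λ = 612.32 nm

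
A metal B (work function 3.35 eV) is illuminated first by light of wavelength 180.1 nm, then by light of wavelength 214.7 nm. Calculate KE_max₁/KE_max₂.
1.4575

Using Einstein's equation: KE_max = hc/λ - φ

For λ₁ = 180.1 nm:
E₁ = hc/λ₁ = 6.8842 eV
KE₁ = E₁ - φ = 6.8842 - 3.35 = 3.5342 eV

For λ₂ = 214.7 nm:
E₂ = hc/λ₂ = 5.7748 eV
KE₂ = E₂ - φ = 5.7748 - 3.35 = 2.4248 eV

Ratio: KE₁/KE₂ = 3.5342/2.4248 = 1.4575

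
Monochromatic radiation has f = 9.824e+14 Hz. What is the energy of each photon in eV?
4.0629 eV

Using E = hf:

E = hf = (6.626×10⁻³⁴ J·s)(9.824e+14 Hz)
E = 4.0629 eV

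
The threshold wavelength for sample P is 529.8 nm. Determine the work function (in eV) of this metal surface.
2.34 eV

At the threshold wavelength, photon energy equals work function:
φ = hc/λ₀

Calculating:
φ = (6.626×10⁻³⁴ J·s)(3×10⁸ m/s) / (529.8×10⁻⁹ m)
φ = 2.34 eV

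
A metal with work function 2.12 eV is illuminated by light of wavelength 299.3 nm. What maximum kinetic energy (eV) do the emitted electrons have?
2.0225 eV

Using Einstein's photoelectric equation: KE_max = hf - φ = hc/λ - φ

First, calculate the photon energy:
E_photon = hc/λ = (6.626×10⁻³⁴ J·s)(3×10⁸ m/s) / (299.3×10⁻⁹ m)
E_photon = 4.1425 eV

Then, the maximum kinetic energy:
KE_max = E_photon - φ = 4.1425 eV - 2.12 eV = 2.0225 eV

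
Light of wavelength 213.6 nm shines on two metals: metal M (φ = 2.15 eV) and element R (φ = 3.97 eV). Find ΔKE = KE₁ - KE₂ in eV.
1.8200 eV

Using KE_max = hc/λ - φ for each metal:

Photon energy: E = hc/λ = 5.8045 eV

For metal M (φ₁ = 2.15 eV):
KE₁ = E - φ₁ = 5.8045 - 2.15 = 3.6545 eV

For element R (φ₂ = 3.97 eV):
KE₂ = E - φ₂ = 5.8045 - 3.97 = 1.8345 eV

Difference:
ΔKE = KE₁ - KE₂ = 3.6545 - 1.8345 = 1.8200 eV

Note: The difference equals the difference in work functions: 3.97 - 2.15 = 1.82 eV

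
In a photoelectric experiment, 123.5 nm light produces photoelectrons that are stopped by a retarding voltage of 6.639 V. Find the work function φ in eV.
3.40 eV

The stopping potential gives the maximum kinetic energy: KE_max = eV_s = 6.639 eV

From Einstein's photoelectric equation: KE_max = hc/λ - φ
Rearranging: φ = hc/λ - KE_max

Calculate photon energy:
E_photon = hc/λ = (6.626×10⁻³⁴ J·s)(3×10⁸ m/s) / (123.5×10⁻⁹ m) = 10.0392 eV

Therefore:
φ = 10.0392 - 6.639 = 3.40 eV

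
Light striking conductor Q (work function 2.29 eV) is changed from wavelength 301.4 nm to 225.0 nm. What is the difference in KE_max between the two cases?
1.3968 eV

Using Einstein's equation: KE_max = hc/λ - φ

For λ₁ = 301.4 nm:
KE₁ = hc/λ₁ - φ = 4.1136 - 2.29 = 1.8236 eV

For λ₂ = 225.0 nm:
KE₂ = hc/λ₂ - φ = 5.5104 - 2.29 = 3.2204 eV

Change in KE:
ΔKE = KE₂ - KE₁ = 3.2204 - 1.8236 = 1.3968 eV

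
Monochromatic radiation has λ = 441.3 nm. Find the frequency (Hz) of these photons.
6.7934e+14 Hz

Using the wave equation: c = fλ

Solving for frequency:
f = c/λ = (3×10⁸ m/s) / (441.3×10⁻⁹ m)
f = 6.7934e+14 Hz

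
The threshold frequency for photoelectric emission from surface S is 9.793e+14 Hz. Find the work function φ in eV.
4.05 eV

At the threshold frequency, photon energy equals work function:
φ = hf₀

Calculating:
φ = (6.626×10⁻³⁴ J·s)(9.793e+14 Hz)
φ = 4.05 eV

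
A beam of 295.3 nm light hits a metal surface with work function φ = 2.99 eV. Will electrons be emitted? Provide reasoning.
Yes

For photoemission, the photon energy must exceed the work function.

Photon energy: E = hc/λ = 4.1986 eV
Work function: φ = 2.99 eV

Since E_photon (4.1986 eV) > φ (2.99 eV), photoemission WILL occur.
The threshold wavelength is λ₀ = hc/φ = 414.7 nm.
Since 295.3 nm < 414.7 nm, the light has sufficient energy.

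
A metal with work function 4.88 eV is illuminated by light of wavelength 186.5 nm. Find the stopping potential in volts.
1.7679 V

The stopping potential V_s satisfies: eV_s = KE_max

First, find KE_max using Einstein's equation:
E_photon = hc/λ = 6.6479 eV
KE_max = E_photon - φ = 6.6479 - 4.88 = 1.7679 eV

Since eV_s = KE_max:
V_s = KE_max/e = 1.7679 V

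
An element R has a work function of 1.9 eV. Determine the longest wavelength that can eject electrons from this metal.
652.55 nm

The threshold wavelength is when the photon energy equals the work function:
hc/λ₀ = φ

Solving for λ₀:
λ₀ = hc/φ = (6.626×10⁻³⁴ J·s)(3×10⁸ m/s) / (1.9 eV × 1.602×10⁻¹⁹ J/eV)
λ₀ = 652.55 nm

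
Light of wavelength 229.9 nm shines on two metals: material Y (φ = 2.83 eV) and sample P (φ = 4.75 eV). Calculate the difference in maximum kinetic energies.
1.9200 eV

Using KE_max = hc/λ - φ for each metal:

Photon energy: E = hc/λ = 5.3930 eV

For material Y (φ₁ = 2.83 eV):
KE₁ = E - φ₁ = 5.3930 - 2.83 = 2.5630 eV

For sample P (φ₂ = 4.75 eV):
KE₂ = E - φ₂ = 5.3930 - 4.75 = 0.6430 eV

Difference:
ΔKE = KE₁ - KE₂ = 2.5630 - 0.6430 = 1.9200 eV

Note: The difference equals the difference in work functions: 4.75 - 2.83 = 1.92 eV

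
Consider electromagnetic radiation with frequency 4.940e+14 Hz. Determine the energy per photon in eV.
2.0430 eV

Using E = hf:

E = hf = (6.626×10⁻³⁴ J·s)(4.940e+14 Hz)
E = 2.0430 eV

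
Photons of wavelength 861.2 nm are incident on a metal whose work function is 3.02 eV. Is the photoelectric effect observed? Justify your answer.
No

For photoemission, the photon energy must exceed the work function.

Photon energy: E = hc/λ = 1.4397 eV
Work function: φ = 3.02 eV

Since E_photon (1.4397 eV) < φ (3.02 eV), photoemission will NOT occur.
The threshold wavelength is λ₀ = hc/φ = 410.5 nm.
Since 861.2 nm > 410.5 nm, the photons lack sufficient energy.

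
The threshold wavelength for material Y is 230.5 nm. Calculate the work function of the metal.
5.38 eV

At the threshold wavelength, photon energy equals work function:
φ = hc/λ₀

Calculating:
φ = (6.626×10⁻³⁴ J·s)(3×10⁸ m/s) / (230.5×10⁻⁹ m)
φ = 5.38 eV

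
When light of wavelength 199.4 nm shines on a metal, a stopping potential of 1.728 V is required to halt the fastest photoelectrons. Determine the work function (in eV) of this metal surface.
4.49 eV

The stopping potential gives the maximum kinetic energy: KE_max = eV_s = 1.728 eV

From Einstein's photoelectric equation: KE_max = hc/λ - φ
Rearranging: φ = hc/λ - KE_max

Calculate photon energy:
E_photon = hc/λ = (6.626×10⁻³⁴ J·s)(3×10⁸ m/s) / (199.4×10⁻⁹ m) = 6.2179 eV

Therefore:
φ = 6.2179 - 1.728 = 4.49 eV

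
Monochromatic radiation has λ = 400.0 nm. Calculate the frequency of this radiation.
7.4948e+14 Hz

Using the wave equation: c = fλ

Solving for frequency:
f = c/λ = (3×10⁸ m/s) / (400.0×10⁻⁹ m)
f = 7.4948e+14 Hz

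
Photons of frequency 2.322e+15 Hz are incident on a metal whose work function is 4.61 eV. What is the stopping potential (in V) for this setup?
4.9930 V

The stopping potential V_s satisfies: eV_s = KE_max

First, find KE_max using Einstein's equation:
E_photon = hf = (6.626×10⁻³⁴ J·s)(2.322e+15 Hz) = 9.6030 eV
KE_max = E_photon - φ = 9.6030 - 4.61 = 4.9930 eV

Since eV_s = KE_max:
V_s = KE_max/e = 4.9930 V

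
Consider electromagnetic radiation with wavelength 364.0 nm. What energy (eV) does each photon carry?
3.4062 eV

Using E = hf = hc/λ:

E = hc/λ = (6.626×10⁻³⁴ J·s)(3×10⁸ m/s) / (364.0×10⁻⁹ m)
E = 3.4062 eV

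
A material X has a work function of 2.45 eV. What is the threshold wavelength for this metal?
506.06 nm

The threshold wavelength is when the photon energy equals the work function:
hc/λ₀ = φ

Solving for λ₀:
λ₀ = hc/φ = (6.626×10⁻³⁴ J·s)(3×10⁸ m/s) / (2.45 eV × 1.602×10⁻¹⁹ J/eV)
λ₀ = 506.06 nm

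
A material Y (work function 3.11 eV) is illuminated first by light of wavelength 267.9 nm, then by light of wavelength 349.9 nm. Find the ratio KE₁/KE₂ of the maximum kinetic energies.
3.5024

Using Einstein's equation: KE_max = hc/λ - φ

For λ₁ = 267.9 nm:
E₁ = hc/λ₁ = 4.6280 eV
KE₁ = E₁ - φ = 4.6280 - 3.11 = 1.5180 eV

For λ₂ = 349.9 nm:
E₂ = hc/λ₂ = 3.5434 eV
KE₂ = E₂ - φ = 3.5434 - 3.11 = 0.4334 eV

Ratio: KE₁/KE₂ = 1.5180/0.4334 = 3.5024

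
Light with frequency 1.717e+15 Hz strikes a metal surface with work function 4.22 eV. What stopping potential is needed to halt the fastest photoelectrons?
2.8809 V

The stopping potential V_s satisfies: eV_s = KE_max

First, find KE_max using Einstein's equation:
E_photon = hf = (6.626×10⁻³⁴ J·s)(1.717e+15 Hz) = 7.1009 eV
KE_max = E_photon - φ = 7.1009 - 4.22 = 2.8809 eV

Since eV_s = KE_max:
V_s = KE_max/e = 2.8809 V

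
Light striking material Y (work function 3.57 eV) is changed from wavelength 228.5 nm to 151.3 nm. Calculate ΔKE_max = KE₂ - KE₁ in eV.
2.7686 eV

Using Einstein's equation: KE_max = hc/λ - φ

For λ₁ = 228.5 nm:
KE₁ = hc/λ₁ - φ = 5.4260 - 3.57 = 1.8560 eV

For λ₂ = 151.3 nm:
KE₂ = hc/λ₂ - φ = 8.1946 - 3.57 = 4.6246 eV

Change in KE:
ΔKE = KE₂ - KE₁ = 4.6246 - 1.8560 = 2.7686 eV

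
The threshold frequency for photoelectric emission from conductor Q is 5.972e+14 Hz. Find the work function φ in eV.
2.47 eV

At the threshold frequency, photon energy equals work function:
φ = hf₀

Calculating:
φ = (6.626×10⁻³⁴ J·s)(5.972e+14 Hz)
φ = 2.47 eV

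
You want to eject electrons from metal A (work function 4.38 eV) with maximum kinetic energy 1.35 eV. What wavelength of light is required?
216.38 nm

From Einstein's equation: KE_max = hc/λ - φ

Rearranging for λ:
hc/λ = KE_max + φ
λ = hc/(KE_max + φ)

Required photon energy:
E_photon = KE_max + φ = 1.35 + 4.38 = 5.73 eV

Required wavelength:
λ = hc/E_photon = (6.626×10⁻³⁴)(3×10⁸) / (5.73 × 1.602×10⁻¹⁹)
λ = 216.38 nm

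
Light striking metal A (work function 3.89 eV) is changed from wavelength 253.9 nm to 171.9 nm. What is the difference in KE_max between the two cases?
2.3294 eV

Using Einstein's equation: KE_max = hc/λ - φ

For λ₁ = 253.9 nm:
KE₁ = hc/λ₁ - φ = 4.8832 - 3.89 = 0.9932 eV

For λ₂ = 171.9 nm:
KE₂ = hc/λ₂ - φ = 7.2126 - 3.89 = 3.3226 eV

Change in KE:
ΔKE = KE₂ - KE₁ = 3.3226 - 0.9932 = 2.3294 eV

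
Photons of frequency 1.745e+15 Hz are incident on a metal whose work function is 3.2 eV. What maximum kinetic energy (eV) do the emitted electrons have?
4.0167 eV

Using Einstein's photoelectric equation: KE_max = hf - φ

First, calculate the photon energy:
E_photon = hf = (6.626×10⁻³⁴ J·s)(1.745e+15 Hz)
E_photon = 7.2167 eV

Then, the maximum kinetic energy:
KE_max = E_photon - φ = 7.2167 eV - 3.2 eV = 4.0167 eV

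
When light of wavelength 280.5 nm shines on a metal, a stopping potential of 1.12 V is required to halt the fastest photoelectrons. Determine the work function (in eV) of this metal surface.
3.30 eV

The stopping potential gives the maximum kinetic energy: KE_max = eV_s = 1.12 eV

From Einstein's photoelectric equation: KE_max = hc/λ - φ
Rearranging: φ = hc/λ - KE_max

Calculate photon energy:
E_photon = hc/λ = (6.626×10⁻³⁴ J·s)(3×10⁸ m/s) / (280.5×10⁻⁹ m) = 4.4201 eV

Therefore:
φ = 4.4201 - 1.12 = 3.30 eV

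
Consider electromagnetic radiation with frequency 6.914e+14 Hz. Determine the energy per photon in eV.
2.8594 eV

Using E = hf:

E = hf = (6.626×10⁻³⁴ J·s)(6.914e+14 Hz)
E = 2.8594 eV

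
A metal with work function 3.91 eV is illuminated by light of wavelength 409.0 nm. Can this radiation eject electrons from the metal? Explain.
No

For photoemission, the photon energy must exceed the work function.

Photon energy: E = hc/λ = 3.0314 eV
Work function: φ = 3.91 eV

Since E_photon (3.0314 eV) < φ (3.91 eV), photoemission will NOT occur.
The threshold wavelength is λ₀ = hc/φ = 317.1 nm.
Since 409.0 nm > 317.1 nm, the photons lack sufficient energy.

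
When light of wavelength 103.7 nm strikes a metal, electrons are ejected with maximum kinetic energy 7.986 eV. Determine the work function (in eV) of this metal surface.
3.97 eV

From Einstein's photoelectric equation: KE_max = hf - φ = hc/λ - φ

Rearranging for φ:
φ = hc/λ - KE_max

Calculate photon energy:
E_photon = hc/λ = 11.9560 eV

Therefore:
φ = 11.9560 - 7.986 = 3.97 eV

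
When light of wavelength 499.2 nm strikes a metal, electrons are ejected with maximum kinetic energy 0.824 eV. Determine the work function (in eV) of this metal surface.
1.66 eV

From Einstein's photoelectric equation: KE_max = hf - φ = hc/λ - φ

Rearranging for φ:
φ = hc/λ - KE_max

Calculate photon energy:
E_photon = hc/λ = 2.4837 eV

Therefore:
φ = 2.4837 - 0.824 = 1.66 eV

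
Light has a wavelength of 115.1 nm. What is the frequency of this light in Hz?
2.6046e+15 Hz

Using the wave equation: c = fλ

Solving for frequency:
f = c/λ = (3×10⁸ m/s) / (115.1×10⁻⁹ m)
f = 2.6046e+15 Hz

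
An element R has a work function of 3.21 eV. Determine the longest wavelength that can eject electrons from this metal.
386.24 nm

The threshold wavelength is when the photon energy equals the work function:
hc/λ₀ = φ

Solving for λ₀:
λ₀ = hc/φ = (6.626×10⁻³⁴ J·s)(3×10⁸ m/s) / (3.21 eV × 1.602×10⁻¹⁹ J/eV)
λ₀ = 386.24 nm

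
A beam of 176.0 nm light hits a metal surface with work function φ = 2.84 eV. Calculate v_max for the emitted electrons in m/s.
1.2161e+06 m/s

First, find the maximum kinetic energy:
E_photon = hc/λ = 7.0446 eV
KE_max = E_photon - φ = 7.0446 - 2.84 = 4.2046 eV

Convert to Joules: KE_max = 4.2046 × 1.602×10⁻¹⁹ J = 6.7364e-19 J

Then use KE = ½mv² to find velocity:
v = √(2·KE/m) = √(2 × 6.7364e-19 J / 9.109e-31 kg)
v = 1.2161e+06 m/s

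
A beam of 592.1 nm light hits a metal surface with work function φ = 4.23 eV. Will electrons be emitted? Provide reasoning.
No

For photoemission, the photon energy must exceed the work function.

Photon energy: E = hc/λ = 2.0940 eV
Work function: φ = 4.23 eV

Since E_photon (2.0940 eV) < φ (4.23 eV), photoemission will NOT occur.
The threshold wavelength is λ₀ = hc/φ = 293.1 nm.
Since 592.1 nm > 293.1 nm, the photons lack sufficient energy.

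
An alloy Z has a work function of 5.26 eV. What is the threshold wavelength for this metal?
235.71 nm

The threshold wavelength is when the photon energy equals the work function:
hc/λ₀ = φ

Solving for λ₀:
λ₀ = hc/φ = (6.626×10⁻³⁴ J·s)(3×10⁸ m/s) / (5.26 eV × 1.602×10⁻¹⁹ J/eV)
λ₀ = 235.71 nm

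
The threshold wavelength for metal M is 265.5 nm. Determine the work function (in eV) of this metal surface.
4.67 eV

At the threshold wavelength, photon energy equals work function:
φ = hc/λ₀

Calculating:
φ = (6.626×10⁻³⁴ J·s)(3×10⁸ m/s) / (265.5×10⁻⁹ m)
φ = 4.67 eV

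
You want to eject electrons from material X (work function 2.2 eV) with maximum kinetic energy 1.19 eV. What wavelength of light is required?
365.74 nm

From Einstein's equation: KE_max = hc/λ - φ

Rearranging for λ:
hc/λ = KE_max + φ
λ = hc/(KE_max + φ)

Required photon energy:
E_photon = KE_max + φ = 1.19 + 2.2 = 3.39 eV

Required wavelength:
λ = hc/E_photon = (6.626×10⁻³⁴)(3×10⁸) / (3.39 × 1.602×10⁻¹⁹)
λ = 365.74 nm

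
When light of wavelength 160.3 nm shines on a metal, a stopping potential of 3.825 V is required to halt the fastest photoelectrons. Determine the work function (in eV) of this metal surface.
3.91 eV

The stopping potential gives the maximum kinetic energy: KE_max = eV_s = 3.825 eV

From Einstein's photoelectric equation: KE_max = hc/λ - φ
Rearranging: φ = hc/λ - KE_max

Calculate photon energy:
E_photon = hc/λ = (6.626×10⁻³⁴ J·s)(3×10⁸ m/s) / (160.3×10⁻⁹ m) = 7.7345 eV

Therefore:
φ = 7.7345 - 3.825 = 3.91 eV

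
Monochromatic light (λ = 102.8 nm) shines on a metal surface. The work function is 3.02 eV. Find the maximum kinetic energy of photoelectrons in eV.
9.0407 eV

Using Einstein's photoelectric equation: KE_max = hf - φ = hc/λ - φ

First, calculate the photon energy:
E_photon = hc/λ = (6.626×10⁻³⁴ J·s)(3×10⁸ m/s) / (102.8×10⁻⁹ m)
E_photon = 12.0607 eV

Then, the maximum kinetic energy:
KE_max = E_photon - φ = 12.0607 eV - 3.02 eV = 9.0407 eV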